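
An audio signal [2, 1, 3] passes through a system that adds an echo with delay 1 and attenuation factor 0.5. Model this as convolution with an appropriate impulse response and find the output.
Direct-path + delayed-attenuated-path model → impulse response h = [1, 0.5] (1 at lag 0, 0.5 at lag 1). Output y[n] = x[n] + 0.5·x[n - 1] (with x[n] = 0 outside 0..2): y[0] = 2 + 0.5×0 = 2; y[1] = 1 + 0.5×2 = 2.0; y[2] = 3 + 0.5×1 = 3.5; y[3] = 0 + 0.5×3 = 1.5. So y = [2, 2.0, 3.5, 1.5]

[2, 2.0, 3.5, 1.5]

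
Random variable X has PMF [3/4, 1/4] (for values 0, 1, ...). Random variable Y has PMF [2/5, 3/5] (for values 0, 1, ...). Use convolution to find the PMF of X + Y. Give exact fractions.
P(X+Y=k) = Σ_i P(X=i)·P(Y=k-i) — a convolution of [3/4, 1/4] and [2/5, 3/5]. P(X+Y=0) = (3/4)×(2/5) = 3/10; P(X+Y=1) = (3/4)×(3/5) + (1/4)×(2/5) = 9/20 + 1/10 = 11/20; P(X+Y=2) = (1/4)×(3/5) = 3/20. PMF: [3/10, 11/20, 3/20] (sums to 1 ✓)

[3/10, 11/20, 3/20]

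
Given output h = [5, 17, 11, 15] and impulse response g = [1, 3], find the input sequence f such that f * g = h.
Deconvolve h=[5, 17, 11, 15] by g=[1, 3]. Since g[0]=1, solve forward: f[0] = h[0] / 1 = 5; f[1] = (h[1] - 5×3) / 1 = 2; f[2] = (h[2] - 2×3) / 1 = 5. So f = [5, 2, 5]. Check by forward convolution: h[0] = 5×1 = 5; h[1] = 5×3 + 2×1 = 17; h[2] = 2×3 + 5×1 = 11; h[3] = 5×3 = 15

[5, 2, 5]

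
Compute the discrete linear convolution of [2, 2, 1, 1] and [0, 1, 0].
y[0] = 2×0 = 0; y[1] = 2×1 + 2×0 = 2; y[2] = 2×0 + 2×1 + 1×0 = 2; y[3] = 2×0 + 1×1 + 1×0 = 1; y[4] = 1×0 + 1×1 = 1; y[5] = 1×0 = 0

[0, 2, 2, 1, 1, 0]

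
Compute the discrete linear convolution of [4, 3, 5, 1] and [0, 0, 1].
y[0] = 4×0 = 0; y[1] = 4×0 + 3×0 = 0; y[2] = 4×1 + 3×0 + 5×0 = 4; y[3] = 3×1 + 5×0 + 1×0 = 3; y[4] = 5×1 + 1×0 = 5; y[5] = 1×1 = 1

[0, 0, 4, 3, 5, 1]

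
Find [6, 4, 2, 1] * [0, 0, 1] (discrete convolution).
y[0] = 6×0 = 0; y[1] = 6×0 + 4×0 = 0; y[2] = 6×1 + 4×0 + 2×0 = 6; y[3] = 4×1 + 2×0 + 1×0 = 4; y[4] = 2×1 + 1×0 = 2; y[5] = 1×1 = 1

[0, 0, 6, 4, 2, 1]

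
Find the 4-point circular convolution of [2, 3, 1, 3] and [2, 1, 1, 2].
Use y[k] = Σ_j a[j]·b[(k-j) mod 4]. y[0] = 2×2 + 3×2 + 1×1 + 3×1 = 14; y[1] = 2×1 + 3×2 + 1×2 + 3×1 = 13; y[2] = 2×1 + 3×1 + 1×2 + 3×2 = 13; y[3] = 2×2 + 3×1 + 1×1 + 3×2 = 14. Result: [14, 13, 13, 14]

[14, 13, 13, 14]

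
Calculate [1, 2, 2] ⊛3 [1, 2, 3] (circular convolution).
Use y[k] = Σ_j s[j]·t[(k-j) mod 3]. y[0] = 1×1 + 2×3 + 2×2 = 11; y[1] = 1×2 + 2×1 + 2×3 = 10; y[2] = 1×3 + 2×2 + 2×1 = 9. Result: [11, 10, 9]

[11, 10, 9]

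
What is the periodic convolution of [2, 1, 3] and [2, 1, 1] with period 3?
Use y[k] = Σ_j a[j]·b[(k-j) mod 3]. y[0] = 2×2 + 1×1 + 3×1 = 8; y[1] = 2×1 + 1×2 + 3×1 = 7; y[2] = 2×1 + 1×1 + 3×2 = 9. Result: [8, 7, 9]

[8, 7, 9]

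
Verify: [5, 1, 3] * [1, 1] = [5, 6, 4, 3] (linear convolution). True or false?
Recompute linear convolution of [5, 1, 3] and [1, 1]: y[0] = 5×1 = 5; y[1] = 5×1 + 1×1 = 6; y[2] = 1×1 + 3×1 = 4; y[3] = 3×1 = 3 → [5, 6, 4, 3]. Given [5, 6, 4, 3] matches, so answer: Yes

Yes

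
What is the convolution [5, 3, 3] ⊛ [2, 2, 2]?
y[0] = 5×2 = 10; y[1] = 5×2 + 3×2 = 16; y[2] = 5×2 + 3×2 + 3×2 = 22; y[3] = 3×2 + 3×2 = 12; y[4] = 3×2 = 6

[10, 16, 22, 12, 6]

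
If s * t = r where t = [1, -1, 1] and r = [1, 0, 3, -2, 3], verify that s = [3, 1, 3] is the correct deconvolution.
Forward-compute [3, 1, 3] * [1, -1, 1]: r[0] = 3×1 = 3; r[1] = 3×-1 + 1×1 = -2; r[2] = 3×1 + 1×-1 + 3×1 = 5; r[3] = 1×1 + 3×-1 = -2; r[4] = 3×1 = 3 → [3, -2, 5, -2, 3]. Does not match given r = [1, 0, 3, -2, 3].

Not verified. [3, 1, 3] * [1, -1, 1] = [3, -2, 5, -2, 3], which differs from [1, 0, 3, -2, 3] at index 0.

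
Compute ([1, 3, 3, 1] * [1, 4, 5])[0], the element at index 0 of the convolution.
Use y[k] = Σ_i a[i]·b[k-i] at k=0. y[0] = 1×1 = 1

1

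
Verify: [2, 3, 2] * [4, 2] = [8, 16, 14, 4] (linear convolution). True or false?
Recompute linear convolution of [2, 3, 2] and [4, 2]: y[0] = 2×4 = 8; y[1] = 2×2 + 3×4 = 16; y[2] = 3×2 + 2×4 = 14; y[3] = 2×2 = 4 → [8, 16, 14, 4]. Given [8, 16, 14, 4] matches, so answer: Yes

Yes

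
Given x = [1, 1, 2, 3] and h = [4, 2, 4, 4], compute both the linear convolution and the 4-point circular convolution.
Linear: y_lin[0] = 1×4 = 4; y_lin[1] = 1×2 + 1×4 = 6; y_lin[2] = 1×4 + 1×2 + 2×4 = 14; y_lin[3] = 1×4 + 1×4 + 2×2 + 3×4 = 24; y_lin[4] = 1×4 + 2×4 + 3×2 = 18; y_lin[5] = 2×4 + 3×4 = 20; y_lin[6] = 3×4 = 12 → [4, 6, 14, 24, 18, 20, 12]. Circular (length 4): y[0] = 1×4 + 1×4 + 2×4 + 3×2 = 22; y[1] = 1×2 + 1×4 + 2×4 + 3×4 = 26; y[2] = 1×4 + 1×2 + 2×4 + 3×4 = 26; y[3] = 1×4 + 1×4 + 2×2 + 3×4 = 24 → [22, 26, 26, 24]

Linear: [4, 6, 14, 24, 18, 20, 12], Circular: [22, 26, 26, 24]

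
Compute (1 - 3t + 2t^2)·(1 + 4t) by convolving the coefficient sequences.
Ascending coefficients: a = [1, -3, 2], b = [1, 4]. c[0] = 1×1 = 1; c[1] = 1×4 + -3×1 = 1; c[2] = -3×4 + 2×1 = -10; c[3] = 2×4 = 8. Result coefficients: [1, 1, -10, 8] → 1 + t - 10t^2 + 8t^3

1 + t - 10t^2 + 8t^3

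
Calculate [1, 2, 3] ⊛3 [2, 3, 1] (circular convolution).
Use y[k] = Σ_j x[j]·h[(k-j) mod 3]. y[0] = 1×2 + 2×1 + 3×3 = 13; y[1] = 1×3 + 2×2 + 3×1 = 10; y[2] = 1×1 + 2×3 + 3×2 = 13. Result: [13, 10, 13]

[13, 10, 13]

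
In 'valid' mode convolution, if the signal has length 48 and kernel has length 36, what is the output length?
'Valid' mode counts only positions where the kernel fully overlaps the signal: m - n + 1 = 48 - 36 + 1 = 13

13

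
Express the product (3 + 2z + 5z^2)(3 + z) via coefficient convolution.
Ascending coefficients: a = [3, 2, 5], b = [3, 1]. c[0] = 3×3 = 9; c[1] = 3×1 + 2×3 = 9; c[2] = 2×1 + 5×3 = 17; c[3] = 5×1 = 5. Result coefficients: [9, 9, 17, 5] → 9 + 9z + 17z^2 + 5z^3

9 + 9z + 17z^2 + 5z^3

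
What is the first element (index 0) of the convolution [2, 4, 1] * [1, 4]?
Use y[k] = Σ_i a[i]·b[k-i] at k=0. y[0] = 2×1 = 2

2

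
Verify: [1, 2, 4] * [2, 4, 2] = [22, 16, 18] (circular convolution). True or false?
Recompute circular convolution of [1, 2, 4] and [2, 4, 2]: y[0] = 1×2 + 2×2 + 4×4 = 22; y[1] = 1×4 + 2×2 + 4×2 = 16; y[2] = 1×2 + 2×4 + 4×2 = 18 → [22, 16, 18]. Given [22, 16, 18] matches, so answer: Yes

Yes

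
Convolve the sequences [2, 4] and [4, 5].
y[0] = 2×4 = 8; y[1] = 2×5 + 4×4 = 26; y[2] = 4×5 = 20

[8, 26, 20]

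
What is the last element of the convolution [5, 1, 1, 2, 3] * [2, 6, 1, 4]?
Use y[k] = Σ_i a[i]·b[k-i] at k=7. y[7] = 3×4 = 12

12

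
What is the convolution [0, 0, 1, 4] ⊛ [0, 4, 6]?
y[0] = 0×0 = 0; y[1] = 0×4 + 0×0 = 0; y[2] = 0×6 + 0×4 + 1×0 = 0; y[3] = 0×6 + 1×4 + 4×0 = 4; y[4] = 1×6 + 4×4 = 22; y[5] = 4×6 = 24

[0, 0, 0, 4, 22, 24]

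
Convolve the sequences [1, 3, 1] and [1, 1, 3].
y[0] = 1×1 = 1; y[1] = 1×1 + 3×1 = 4; y[2] = 1×3 + 3×1 + 1×1 = 7; y[3] = 3×3 + 1×1 = 10; y[4] = 1×3 = 3

[1, 4, 7, 10, 3]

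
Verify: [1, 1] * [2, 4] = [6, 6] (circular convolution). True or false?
Recompute circular convolution of [1, 1] and [2, 4]: y[0] = 1×2 + 1×4 = 6; y[1] = 1×4 + 1×2 = 6 → [6, 6]. Given [6, 6] matches, so answer: Yes

Yes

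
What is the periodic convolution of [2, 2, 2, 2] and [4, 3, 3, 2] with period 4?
Use y[k] = Σ_j s[j]·t[(k-j) mod 4]. y[0] = 2×4 + 2×2 + 2×3 + 2×3 = 24; y[1] = 2×3 + 2×4 + 2×2 + 2×3 = 24; y[2] = 2×3 + 2×3 + 2×4 + 2×2 = 24; y[3] = 2×2 + 2×3 + 2×3 + 2×4 = 24. Result: [24, 24, 24, 24]

[24, 24, 24, 24]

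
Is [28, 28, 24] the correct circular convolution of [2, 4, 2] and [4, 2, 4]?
Recompute circular convolution of [2, 4, 2] and [4, 2, 4]: y[0] = 2×4 + 4×4 + 2×2 = 28; y[1] = 2×2 + 4×4 + 2×4 = 28; y[2] = 2×4 + 4×2 + 2×4 = 24 → [28, 28, 24]. Given [28, 28, 24] matches, so answer: Yes

Yes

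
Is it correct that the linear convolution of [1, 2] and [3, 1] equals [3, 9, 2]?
Recompute linear convolution of [1, 2] and [3, 1]: y[0] = 1×3 = 3; y[1] = 1×1 + 2×3 = 7; y[2] = 2×1 = 2 → [3, 7, 2]. Compare to given [3, 9, 2]: they differ at index 1: given 9, correct 7, so answer: No

No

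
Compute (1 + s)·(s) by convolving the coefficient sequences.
Ascending coefficients: a = [1, 1], b = [0, 1]. c[0] = 1×0 = 0; c[1] = 1×1 + 1×0 = 1; c[2] = 1×1 = 1. Result coefficients: [0, 1, 1] → s + s^2

s + s^2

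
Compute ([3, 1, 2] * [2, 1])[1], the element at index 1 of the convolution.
Use y[k] = Σ_i a[i]·b[k-i] at k=1. y[1] = 3×1 + 1×2 = 5

5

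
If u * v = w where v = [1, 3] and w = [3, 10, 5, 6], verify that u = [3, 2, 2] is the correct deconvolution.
Forward-compute [3, 2, 2] * [1, 3]: w[0] = 3×1 = 3; w[1] = 3×3 + 2×1 = 11; w[2] = 2×3 + 2×1 = 8; w[3] = 2×3 = 6 → [3, 11, 8, 6]. Does not match given w = [3, 10, 5, 6].

Not verified. [3, 2, 2] * [1, 3] = [3, 11, 8, 6], which differs from [3, 10, 5, 6] at index 1.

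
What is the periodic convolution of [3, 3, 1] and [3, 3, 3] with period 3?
Use y[k] = Σ_j a[j]·b[(k-j) mod 3]. y[0] = 3×3 + 3×3 + 1×3 = 21; y[1] = 3×3 + 3×3 + 1×3 = 21; y[2] = 3×3 + 3×3 + 1×3 = 21. Result: [21, 21, 21]

[21, 21, 21]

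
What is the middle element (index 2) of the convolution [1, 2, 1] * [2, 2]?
Use y[k] = Σ_i a[i]·b[k-i] at k=2. y[2] = 2×2 + 1×2 = 6

6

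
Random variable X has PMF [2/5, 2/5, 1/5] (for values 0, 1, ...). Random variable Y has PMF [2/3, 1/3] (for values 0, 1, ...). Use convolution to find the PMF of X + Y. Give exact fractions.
P(X+Y=k) = Σ_i P(X=i)·P(Y=k-i) — a convolution of [2/5, 2/5, 1/5] and [2/3, 1/3]. P(X+Y=0) = (2/5)×(2/3) = 4/15; P(X+Y=1) = (2/5)×(1/3) + (2/5)×(2/3) = 2/15 + 4/15 = 2/5; P(X+Y=2) = (2/5)×(1/3) + (1/5)×(2/3) = 2/15 + 2/15 = 4/15; P(X+Y=3) = (1/5)×(1/3) = 1/15. PMF: [4/15, 2/5, 4/15, 1/15] (sums to 1 ✓)

[4/15, 2/5, 4/15, 1/15]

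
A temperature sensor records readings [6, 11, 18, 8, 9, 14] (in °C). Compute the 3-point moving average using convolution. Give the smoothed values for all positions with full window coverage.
3-point moving average kernel = [1, 1, 1]. Apply in 'valid' mode (full window coverage): avg[0] = (6 + 11 + 18) / 3 = 11.67; avg[1] = (11 + 18 + 8) / 3 = 12.33; avg[2] = (18 + 8 + 9) / 3 = 11.67; avg[3] = (8 + 9 + 14) / 3 = 10.33. Smoothed values: [11.67, 12.33, 11.67, 10.33]

[11.67, 12.33, 11.67, 10.33]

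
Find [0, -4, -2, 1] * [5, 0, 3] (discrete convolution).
y[0] = 0×5 = 0; y[1] = 0×0 + -4×5 = -20; y[2] = 0×3 + -4×0 + -2×5 = -10; y[3] = -4×3 + -2×0 + 1×5 = -7; y[4] = -2×3 + 1×0 = -6; y[5] = 1×3 = 3

[0, -20, -10, -7, -6, 3]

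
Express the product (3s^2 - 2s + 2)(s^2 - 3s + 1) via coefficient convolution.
Ascending coefficients: a = [2, -2, 3], b = [1, -3, 1]. c[0] = 2×1 = 2; c[1] = 2×-3 + -2×1 = -8; c[2] = 2×1 + -2×-3 + 3×1 = 11; c[3] = -2×1 + 3×-3 = -11; c[4] = 3×1 = 3. Result coefficients: [2, -8, 11, -11, 3] → 3s^4 - 11s^3 + 11s^2 - 8s + 2

3s^4 - 11s^3 + 11s^2 - 8s + 2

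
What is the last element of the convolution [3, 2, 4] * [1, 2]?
Use y[k] = Σ_i a[i]·b[k-i] at k=3. y[3] = 4×2 = 8

8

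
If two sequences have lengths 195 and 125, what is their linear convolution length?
Linear/full convolution length: m + n - 1 = 195 + 125 - 1 = 319

319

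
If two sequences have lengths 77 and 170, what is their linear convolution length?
Linear/full convolution length: m + n - 1 = 77 + 170 - 1 = 246

246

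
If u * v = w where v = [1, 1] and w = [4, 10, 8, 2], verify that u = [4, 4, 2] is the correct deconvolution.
Forward-compute [4, 4, 2] * [1, 1]: w[0] = 4×1 = 4; w[1] = 4×1 + 4×1 = 8; w[2] = 4×1 + 2×1 = 6; w[3] = 2×1 = 2 → [4, 8, 6, 2]. Does not match given w = [4, 10, 8, 2].

Not verified. [4, 4, 2] * [1, 1] = [4, 8, 6, 2], which differs from [4, 10, 8, 2] at index 1.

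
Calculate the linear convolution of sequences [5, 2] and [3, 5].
y[0] = 5×3 = 15; y[1] = 5×5 + 2×3 = 31; y[2] = 2×5 = 10

[15, 31, 10]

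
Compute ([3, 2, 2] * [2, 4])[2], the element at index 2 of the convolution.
Use y[k] = Σ_i a[i]·b[k-i] at k=2. y[2] = 2×4 + 2×2 = 12

12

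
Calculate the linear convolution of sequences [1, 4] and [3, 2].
y[0] = 1×3 = 3; y[1] = 1×2 + 4×3 = 14; y[2] = 4×2 = 8

[3, 14, 8]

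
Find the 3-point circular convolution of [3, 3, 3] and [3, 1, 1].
Use y[k] = Σ_j a[j]·b[(k-j) mod 3]. y[0] = 3×3 + 3×1 + 3×1 = 15; y[1] = 3×1 + 3×3 + 3×1 = 15; y[2] = 3×1 + 3×1 + 3×3 = 15. Result: [15, 15, 15]

[15, 15, 15]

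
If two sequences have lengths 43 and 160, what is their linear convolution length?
Linear/full convolution length: m + n - 1 = 43 + 160 - 1 = 202

202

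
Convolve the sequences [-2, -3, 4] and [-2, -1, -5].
y[0] = -2×-2 = 4; y[1] = -2×-1 + -3×-2 = 8; y[2] = -2×-5 + -3×-1 + 4×-2 = 5; y[3] = -3×-5 + 4×-1 = 11; y[4] = 4×-5 = -20

[4, 8, 5, 11, -20]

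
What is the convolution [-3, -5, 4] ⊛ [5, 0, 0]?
y[0] = -3×5 = -15; y[1] = -3×0 + -5×5 = -25; y[2] = -3×0 + -5×0 + 4×5 = 20; y[3] = -5×0 + 4×0 = 0; y[4] = 4×0 = 0

[-15, -25, 20, 0, 0]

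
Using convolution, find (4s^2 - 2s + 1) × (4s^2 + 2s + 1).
Ascending coefficients: a = [1, -2, 4], b = [1, 2, 4]. c[0] = 1×1 = 1; c[1] = 1×2 + -2×1 = 0; c[2] = 1×4 + -2×2 + 4×1 = 4; c[3] = -2×4 + 4×2 = 0; c[4] = 4×4 = 16. Result coefficients: [1, 0, 4, 0, 16] → 16s^4 + 4s^2 + 1

16s^4 + 4s^2 + 1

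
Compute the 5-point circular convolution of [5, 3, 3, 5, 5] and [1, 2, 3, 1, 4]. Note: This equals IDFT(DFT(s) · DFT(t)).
Either evaluate y[k] = Σ_j s[j]·t[(k-j) mod 5] directly, or use IDFT(DFT(s) · DFT(t)). y[0] = 5×1 + 3×4 + 3×1 + 5×3 + 5×2 = 45; y[1] = 5×2 + 3×1 + 3×4 + 5×1 + 5×3 = 45; y[2] = 5×3 + 3×2 + 3×1 + 5×4 + 5×1 = 49; y[3] = 5×1 + 3×3 + 3×2 + 5×1 + 5×4 = 45; y[4] = 5×4 + 3×1 + 3×3 + 5×2 + 5×1 = 47. Result: [45, 45, 49, 45, 47]

[45, 45, 49, 45, 47]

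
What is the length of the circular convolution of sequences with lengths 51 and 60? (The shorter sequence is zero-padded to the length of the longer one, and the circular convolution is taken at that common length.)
Circular convolution (zero-padding the shorter input) has length max(m, n) = max(51, 60) = 60

60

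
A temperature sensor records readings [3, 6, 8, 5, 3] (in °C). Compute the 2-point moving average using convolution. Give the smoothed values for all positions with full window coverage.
2-point moving average kernel = [1, 1]. Apply in 'valid' mode (full window coverage): avg[0] = (3 + 6) / 2 = 4.5; avg[1] = (6 + 8) / 2 = 7.0; avg[2] = (8 + 5) / 2 = 6.5; avg[3] = (5 + 3) / 2 = 4.0. Smoothed values: [4.5, 7.0, 6.5, 4.0]

[4.5, 7.0, 6.5, 4.0]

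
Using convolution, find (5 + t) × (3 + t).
Ascending coefficients: a = [5, 1], b = [3, 1]. c[0] = 5×3 = 15; c[1] = 5×1 + 1×3 = 8; c[2] = 1×1 = 1. Result coefficients: [15, 8, 1] → 15 + 8t + t^2

15 + 8t + t^2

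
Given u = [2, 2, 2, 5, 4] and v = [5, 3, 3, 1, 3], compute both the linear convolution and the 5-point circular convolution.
Linear: y_lin[0] = 2×5 = 10; y_lin[1] = 2×3 + 2×5 = 16; y_lin[2] = 2×3 + 2×3 + 2×5 = 22; y_lin[3] = 2×1 + 2×3 + 2×3 + 5×5 = 39; y_lin[4] = 2×3 + 2×1 + 2×3 + 5×3 + 4×5 = 49; y_lin[5] = 2×3 + 2×1 + 5×3 + 4×3 = 35; y_lin[6] = 2×3 + 5×1 + 4×3 = 23; y_lin[7] = 5×3 + 4×1 = 19; y_lin[8] = 4×3 = 12 → [10, 16, 22, 39, 49, 35, 23, 19, 12]. Circular (length 5): y[0] = 2×5 + 2×3 + 2×1 + 5×3 + 4×3 = 45; y[1] = 2×3 + 2×5 + 2×3 + 5×1 + 4×3 = 39; y[2] = 2×3 + 2×3 + 2×5 + 5×3 + 4×1 = 41; y[3] = 2×1 + 2×3 + 2×3 + 5×5 + 4×3 = 51; y[4] = 2×3 + 2×1 + 2×3 + 5×3 + 4×5 = 49 → [45, 39, 41, 51, 49]

Linear: [10, 16, 22, 39, 49, 35, 23, 19, 12], Circular: [45, 39, 41, 51, 49]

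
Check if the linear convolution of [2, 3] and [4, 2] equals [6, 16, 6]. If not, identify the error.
Recompute linear convolution of [2, 3] and [4, 2]: y[0] = 2×4 = 8; y[1] = 2×2 + 3×4 = 16; y[2] = 3×2 = 6 → [8, 16, 6]. Compare to given [6, 16, 6]: they differ at index 0: given 6, correct 8, so answer: No

No. Error at index 0: given 6, correct 8.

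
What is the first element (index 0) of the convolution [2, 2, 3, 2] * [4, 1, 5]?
Use y[k] = Σ_i a[i]·b[k-i] at k=0. y[0] = 2×4 = 8

8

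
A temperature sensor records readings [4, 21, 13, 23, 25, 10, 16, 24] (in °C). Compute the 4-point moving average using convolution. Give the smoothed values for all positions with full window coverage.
4-point moving average kernel = [1, 1, 1, 1]. Apply in 'valid' mode (full window coverage): avg[0] = (4 + 21 + 13 + 23) / 4 = 15.25; avg[1] = (21 + 13 + 23 + 25) / 4 = 20.5; avg[2] = (13 + 23 + 25 + 10) / 4 = 17.75; avg[3] = (23 + 25 + 10 + 16) / 4 = 18.5; avg[4] = (25 + 10 + 16 + 24) / 4 = 18.75. Smoothed values: [15.25, 20.5, 17.75, 18.5, 18.75]

[15.25, 20.5, 17.75, 18.5, 18.75]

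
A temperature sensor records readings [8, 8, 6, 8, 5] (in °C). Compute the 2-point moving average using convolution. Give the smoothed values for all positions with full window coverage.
2-point moving average kernel = [1, 1]. Apply in 'valid' mode (full window coverage): avg[0] = (8 + 8) / 2 = 8.0; avg[1] = (8 + 6) / 2 = 7.0; avg[2] = (6 + 8) / 2 = 7.0; avg[3] = (8 + 5) / 2 = 6.5. Smoothed values: [8.0, 7.0, 7.0, 6.5]

[8.0, 7.0, 7.0, 6.5]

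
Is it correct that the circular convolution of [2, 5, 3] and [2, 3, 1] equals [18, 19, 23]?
Recompute circular convolution of [2, 5, 3] and [2, 3, 1]: y[0] = 2×2 + 5×1 + 3×3 = 18; y[1] = 2×3 + 5×2 + 3×1 = 19; y[2] = 2×1 + 5×3 + 3×2 = 23 → [18, 19, 23]. Given [18, 19, 23] matches, so answer: Yes

Yes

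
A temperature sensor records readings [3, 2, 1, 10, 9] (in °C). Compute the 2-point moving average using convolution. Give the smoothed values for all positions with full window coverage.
2-point moving average kernel = [1, 1]. Apply in 'valid' mode (full window coverage): avg[0] = (3 + 2) / 2 = 2.5; avg[1] = (2 + 1) / 2 = 1.5; avg[2] = (1 + 10) / 2 = 5.5; avg[3] = (10 + 9) / 2 = 9.5. Smoothed values: [2.5, 1.5, 5.5, 9.5]

[2.5, 1.5, 5.5, 9.5]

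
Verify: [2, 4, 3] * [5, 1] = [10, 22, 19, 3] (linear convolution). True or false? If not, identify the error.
Recompute linear convolution of [2, 4, 3] and [5, 1]: y[0] = 2×5 = 10; y[1] = 2×1 + 4×5 = 22; y[2] = 4×1 + 3×5 = 19; y[3] = 3×1 = 3 → [10, 22, 19, 3]. Given [10, 22, 19, 3] matches, so answer: Yes

Yes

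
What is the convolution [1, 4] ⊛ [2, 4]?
y[0] = 1×2 = 2; y[1] = 1×4 + 4×2 = 12; y[2] = 4×4 = 16

[2, 12, 16]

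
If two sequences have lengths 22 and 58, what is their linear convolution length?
Linear/full convolution length: m + n - 1 = 22 + 58 - 1 = 79

79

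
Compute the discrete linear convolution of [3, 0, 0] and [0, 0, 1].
y[0] = 3×0 = 0; y[1] = 3×0 + 0×0 = 0; y[2] = 3×1 + 0×0 + 0×0 = 3; y[3] = 0×1 + 0×0 = 0; y[4] = 0×1 = 0

[0, 0, 3, 0, 0]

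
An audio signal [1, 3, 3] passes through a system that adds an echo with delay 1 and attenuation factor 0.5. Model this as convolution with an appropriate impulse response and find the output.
Direct-path + delayed-attenuated-path model → impulse response h = [1, 0.5] (1 at lag 0, 0.5 at lag 1). Output y[n] = x[n] + 0.5·x[n - 1] (with x[n] = 0 outside 0..2): y[0] = 1 + 0.5×0 = 1; y[1] = 3 + 0.5×1 = 3.5; y[2] = 3 + 0.5×3 = 4.5; y[3] = 0 + 0.5×3 = 1.5. So y = [1, 3.5, 4.5, 1.5]

[1, 3.5, 4.5, 1.5]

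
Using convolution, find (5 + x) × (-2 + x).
Ascending coefficients: a = [5, 1], b = [-2, 1]. c[0] = 5×-2 = -10; c[1] = 5×1 + 1×-2 = 3; c[2] = 1×1 = 1. Result coefficients: [-10, 3, 1] → -10 + 3x + x^2

-10 + 3x + x^2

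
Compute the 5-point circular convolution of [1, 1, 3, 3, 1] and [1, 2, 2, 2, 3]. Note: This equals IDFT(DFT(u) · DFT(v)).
Either evaluate y[k] = Σ_j u[j]·v[(k-j) mod 5] directly, or use IDFT(DFT(u) · DFT(v)). y[0] = 1×1 + 1×3 + 3×2 + 3×2 + 1×2 = 18; y[1] = 1×2 + 1×1 + 3×3 + 3×2 + 1×2 = 20; y[2] = 1×2 + 1×2 + 3×1 + 3×3 + 1×2 = 18; y[3] = 1×2 + 1×2 + 3×2 + 3×1 + 1×3 = 16; y[4] = 1×3 + 1×2 + 3×2 + 3×2 + 1×1 = 18. Result: [18, 20, 18, 16, 18]

[18, 20, 18, 16, 18]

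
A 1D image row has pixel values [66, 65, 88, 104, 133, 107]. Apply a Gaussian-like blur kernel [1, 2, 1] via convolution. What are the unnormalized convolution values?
Convolve image row [66, 65, 88, 104, 133, 107] with kernel [1, 2, 1]: y[0] = 66×1 = 66; y[1] = 66×2 + 65×1 = 197; y[2] = 66×1 + 65×2 + 88×1 = 284; y[3] = 65×1 + 88×2 + 104×1 = 345; y[4] = 88×1 + 104×2 + 133×1 = 429; y[5] = 104×1 + 133×2 + 107×1 = 477; y[6] = 133×1 + 107×2 = 347; y[7] = 107×1 = 107 → [66, 197, 284, 345, 429, 477, 347, 107]. Normalization factor = sum(kernel) = 4.

[66, 197, 284, 345, 429, 477, 347, 107]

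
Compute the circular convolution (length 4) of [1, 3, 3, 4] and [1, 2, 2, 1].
Use y[k] = Σ_j s[j]·t[(k-j) mod 4]. y[0] = 1×1 + 3×1 + 3×2 + 4×2 = 18; y[1] = 1×2 + 3×1 + 3×1 + 4×2 = 16; y[2] = 1×2 + 3×2 + 3×1 + 4×1 = 15; y[3] = 1×1 + 3×2 + 3×2 + 4×1 = 17. Result: [18, 16, 15, 17]

[18, 16, 15, 17]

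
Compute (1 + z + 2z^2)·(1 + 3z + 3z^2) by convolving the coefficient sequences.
Ascending coefficients: a = [1, 1, 2], b = [1, 3, 3]. c[0] = 1×1 = 1; c[1] = 1×3 + 1×1 = 4; c[2] = 1×3 + 1×3 + 2×1 = 8; c[3] = 1×3 + 2×3 = 9; c[4] = 2×3 = 6. Result coefficients: [1, 4, 8, 9, 6] → 1 + 4z + 8z^2 + 9z^3 + 6z^4

1 + 4z + 8z^2 + 9z^3 + 6z^4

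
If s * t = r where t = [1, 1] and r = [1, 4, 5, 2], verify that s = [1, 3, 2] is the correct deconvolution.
Forward-compute [1, 3, 2] * [1, 1]: r[0] = 1×1 = 1; r[1] = 1×1 + 3×1 = 4; r[2] = 3×1 + 2×1 = 5; r[3] = 2×1 = 2 → [1, 4, 5, 2]. Matches given r = [1, 4, 5, 2], so verified.

Verified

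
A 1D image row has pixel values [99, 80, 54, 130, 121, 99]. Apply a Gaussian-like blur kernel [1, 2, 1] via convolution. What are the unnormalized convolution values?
Convolve image row [99, 80, 54, 130, 121, 99] with kernel [1, 2, 1]: y[0] = 99×1 = 99; y[1] = 99×2 + 80×1 = 278; y[2] = 99×1 + 80×2 + 54×1 = 313; y[3] = 80×1 + 54×2 + 130×1 = 318; y[4] = 54×1 + 130×2 + 121×1 = 435; y[5] = 130×1 + 121×2 + 99×1 = 471; y[6] = 121×1 + 99×2 = 319; y[7] = 99×1 = 99 → [99, 278, 313, 318, 435, 471, 319, 99]. Normalization factor = sum(kernel) = 4.

[99, 278, 313, 318, 435, 471, 319, 99]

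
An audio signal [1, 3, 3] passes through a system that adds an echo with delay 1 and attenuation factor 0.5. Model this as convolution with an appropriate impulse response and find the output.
Direct-path + delayed-attenuated-path model → impulse response h = [1, 0.5] (1 at lag 0, 0.5 at lag 1). Output y[n] = x[n] + 0.5·x[n - 1] (with x[n] = 0 outside 0..2): y[0] = 1 + 0.5×0 = 1; y[1] = 3 + 0.5×1 = 3.5; y[2] = 3 + 0.5×3 = 4.5; y[3] = 0 + 0.5×3 = 1.5. So y = [1, 3.5, 4.5, 1.5]

[1, 3.5, 4.5, 1.5]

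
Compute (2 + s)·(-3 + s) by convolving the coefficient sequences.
Ascending coefficients: a = [2, 1], b = [-3, 1]. c[0] = 2×-3 = -6; c[1] = 2×1 + 1×-3 = -1; c[2] = 1×1 = 1. Result coefficients: [-6, -1, 1] → -6 - s + s^2

-6 - s + s^2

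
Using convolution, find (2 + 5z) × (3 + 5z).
Ascending coefficients: a = [2, 5], b = [3, 5]. c[0] = 2×3 = 6; c[1] = 2×5 + 5×3 = 25; c[2] = 5×5 = 25. Result coefficients: [6, 25, 25] → 6 + 25z + 25z^2

6 + 25z + 25z^2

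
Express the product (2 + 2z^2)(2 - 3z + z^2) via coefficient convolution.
Ascending coefficients: a = [2, 0, 2], b = [2, -3, 1]. c[0] = 2×2 = 4; c[1] = 2×-3 + 0×2 = -6; c[2] = 2×1 + 0×-3 + 2×2 = 6; c[3] = 0×1 + 2×-3 = -6; c[4] = 2×1 = 2. Result coefficients: [4, -6, 6, -6, 2] → 4 - 6z + 6z^2 - 6z^3 + 2z^4

4 - 6z + 6z^2 - 6z^3 + 2z^4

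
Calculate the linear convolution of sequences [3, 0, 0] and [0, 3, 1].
y[0] = 3×0 = 0; y[1] = 3×3 + 0×0 = 9; y[2] = 3×1 + 0×3 + 0×0 = 3; y[3] = 0×1 + 0×3 = 0; y[4] = 0×1 = 0

[0, 9, 3, 0, 0]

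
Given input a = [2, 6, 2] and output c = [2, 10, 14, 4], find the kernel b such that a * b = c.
Output length 4 = len(a) + len(b) - 1 ⇒ len(b) = 2. Solve b forward using b[k] = (c[k] - Σ_{i≥1} a[i]·b[k-i]) / a[0]: b[0] = c[0] / a[0] = 2 / 2 = 1; b[1] = (c[1] - 6×1) / a[0] = (10 - 6×1) / 2 = 2. So b = [1, 2]. Forward-check [2, 6, 2] * [1, 2]: c[0] = 2×1 = 2; c[1] = 2×2 + 6×1 = 10; c[2] = 6×2 + 2×1 = 14; c[3] = 2×2 = 4 → [2, 10, 14, 4] ✓

[1, 2]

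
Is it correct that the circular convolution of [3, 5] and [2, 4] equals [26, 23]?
Recompute circular convolution of [3, 5] and [2, 4]: y[0] = 3×2 + 5×4 = 26; y[1] = 3×4 + 5×2 = 22 → [26, 22]. Compare to given [26, 23]: they differ at index 1: given 23, correct 22, so answer: No

No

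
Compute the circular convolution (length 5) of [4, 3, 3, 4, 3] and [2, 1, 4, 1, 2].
Use y[k] = Σ_j a[j]·b[(k-j) mod 5]. y[0] = 4×2 + 3×2 + 3×1 + 4×4 + 3×1 = 36; y[1] = 4×1 + 3×2 + 3×2 + 4×1 + 3×4 = 32; y[2] = 4×4 + 3×1 + 3×2 + 4×2 + 3×1 = 36; y[3] = 4×1 + 3×4 + 3×1 + 4×2 + 3×2 = 33; y[4] = 4×2 + 3×1 + 3×4 + 4×1 + 3×2 = 33. Result: [36, 32, 36, 33, 33]

[36, 32, 36, 33, 33]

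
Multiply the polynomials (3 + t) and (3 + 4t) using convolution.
Ascending coefficients: a = [3, 1], b = [3, 4]. c[0] = 3×3 = 9; c[1] = 3×4 + 1×3 = 15; c[2] = 1×4 = 4. Result coefficients: [9, 15, 4] → 9 + 15t + 4t^2

9 + 15t + 4t^2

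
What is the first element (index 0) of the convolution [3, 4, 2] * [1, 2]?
Use y[k] = Σ_i a[i]·b[k-i] at k=0. y[0] = 3×1 = 3

3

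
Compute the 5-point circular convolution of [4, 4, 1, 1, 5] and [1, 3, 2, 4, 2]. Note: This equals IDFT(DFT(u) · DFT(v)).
Either evaluate y[k] = Σ_j u[j]·v[(k-j) mod 5] directly, or use IDFT(DFT(u) · DFT(v)). y[0] = 4×1 + 4×2 + 1×4 + 1×2 + 5×3 = 33; y[1] = 4×3 + 4×1 + 1×2 + 1×4 + 5×2 = 32; y[2] = 4×2 + 4×3 + 1×1 + 1×2 + 5×4 = 43; y[3] = 4×4 + 4×2 + 1×3 + 1×1 + 5×2 = 38; y[4] = 4×2 + 4×4 + 1×2 + 1×3 + 5×1 = 34. Result: [33, 32, 43, 38, 34]

[33, 32, 43, 38, 34]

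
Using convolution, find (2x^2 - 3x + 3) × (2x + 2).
Ascending coefficients: a = [3, -3, 2], b = [2, 2]. c[0] = 3×2 = 6; c[1] = 3×2 + -3×2 = 0; c[2] = -3×2 + 2×2 = -2; c[3] = 2×2 = 4. Result coefficients: [6, 0, -2, 4] → 4x^3 - 2x^2 + 6

4x^3 - 2x^2 + 6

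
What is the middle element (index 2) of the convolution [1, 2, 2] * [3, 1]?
Use y[k] = Σ_i a[i]·b[k-i] at k=2. y[2] = 2×1 + 2×3 = 8

8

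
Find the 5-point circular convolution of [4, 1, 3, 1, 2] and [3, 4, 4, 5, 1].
Use y[k] = Σ_j f[j]·g[(k-j) mod 5]. y[0] = 4×3 + 1×1 + 3×5 + 1×4 + 2×4 = 40; y[1] = 4×4 + 1×3 + 3×1 + 1×5 + 2×4 = 35; y[2] = 4×4 + 1×4 + 3×3 + 1×1 + 2×5 = 40; y[3] = 4×5 + 1×4 + 3×4 + 1×3 + 2×1 = 41; y[4] = 4×1 + 1×5 + 3×4 + 1×4 + 2×3 = 31. Result: [40, 35, 40, 41, 31]

[40, 35, 40, 41, 31]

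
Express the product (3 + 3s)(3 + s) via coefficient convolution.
Ascending coefficients: a = [3, 3], b = [3, 1]. c[0] = 3×3 = 9; c[1] = 3×1 + 3×3 = 12; c[2] = 3×1 = 3. Result coefficients: [9, 12, 3] → 9 + 12s + 3s^2

9 + 12s + 3s^2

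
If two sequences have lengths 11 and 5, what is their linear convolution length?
Linear/full convolution length: m + n - 1 = 11 + 5 - 1 = 15

15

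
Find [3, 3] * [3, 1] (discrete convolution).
y[0] = 3×3 = 9; y[1] = 3×1 + 3×3 = 12; y[2] = 3×1 = 3

[9, 12, 3]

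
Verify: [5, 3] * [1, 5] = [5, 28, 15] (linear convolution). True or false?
Recompute linear convolution of [5, 3] and [1, 5]: y[0] = 5×1 = 5; y[1] = 5×5 + 3×1 = 28; y[2] = 3×5 = 15 → [5, 28, 15]. Given [5, 28, 15] matches, so answer: Yes

Yes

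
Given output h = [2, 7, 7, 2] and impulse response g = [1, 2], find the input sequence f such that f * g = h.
Deconvolve h=[2, 7, 7, 2] by g=[1, 2]. Since g[0]=1, solve forward: f[0] = h[0] / 1 = 2; f[1] = (h[1] - 2×2) / 1 = 3; f[2] = (h[2] - 3×2) / 1 = 1. So f = [2, 3, 1]. Check by forward convolution: h[0] = 2×1 = 2; h[1] = 2×2 + 3×1 = 7; h[2] = 3×2 + 1×1 = 7; h[3] = 1×2 = 2

[2, 3, 1]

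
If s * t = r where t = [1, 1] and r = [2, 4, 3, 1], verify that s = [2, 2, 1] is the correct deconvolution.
Forward-compute [2, 2, 1] * [1, 1]: r[0] = 2×1 = 2; r[1] = 2×1 + 2×1 = 4; r[2] = 2×1 + 1×1 = 3; r[3] = 1×1 = 1 → [2, 4, 3, 1]. Matches given r = [2, 4, 3, 1], so verified.

Verified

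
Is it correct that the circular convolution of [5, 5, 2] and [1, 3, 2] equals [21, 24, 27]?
Recompute circular convolution of [5, 5, 2] and [1, 3, 2]: y[0] = 5×1 + 5×2 + 2×3 = 21; y[1] = 5×3 + 5×1 + 2×2 = 24; y[2] = 5×2 + 5×3 + 2×1 = 27 → [21, 24, 27]. Given [21, 24, 27] matches, so answer: Yes

Yes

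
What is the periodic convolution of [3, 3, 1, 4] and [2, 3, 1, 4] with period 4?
Use y[k] = Σ_j s[j]·t[(k-j) mod 4]. y[0] = 3×2 + 3×4 + 1×1 + 4×3 = 31; y[1] = 3×3 + 3×2 + 1×4 + 4×1 = 23; y[2] = 3×1 + 3×3 + 1×2 + 4×4 = 30; y[3] = 3×4 + 3×1 + 1×3 + 4×2 = 26. Result: [31, 23, 30, 26]

[31, 23, 30, 26]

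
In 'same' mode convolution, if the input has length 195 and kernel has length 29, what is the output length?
'Same' mode returns an output with the same length as the input: 195

195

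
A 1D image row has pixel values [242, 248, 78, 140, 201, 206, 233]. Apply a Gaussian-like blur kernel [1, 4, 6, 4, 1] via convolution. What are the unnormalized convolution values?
Convolve image row [242, 248, 78, 140, 201, 206, 233] with kernel [1, 4, 6, 4, 1]: y[0] = 242×1 = 242; y[1] = 242×4 + 248×1 = 1216; y[2] = 242×6 + 248×4 + 78×1 = 2522; y[3] = 242×4 + 248×6 + 78×4 + 140×1 = 2908; y[4] = 242×1 + 248×4 + 78×6 + 140×4 + 201×1 = 2463; y[5] = 248×1 + 78×4 + 140×6 + 201×4 + 206×1 = 2410; y[6] = 78×1 + 140×4 + 201×6 + 206×4 + 233×1 = 2901; y[7] = 140×1 + 201×4 + 206×6 + 233×4 = 3112; y[8] = 201×1 + 206×4 + 233×6 = 2423; y[9] = 206×1 + 233×4 = 1138; y[10] = 233×1 = 233 → [242, 1216, 2522, 2908, 2463, 2410, 2901, 3112, 2423, 1138, 233]. Normalization factor = sum(kernel) = 16.

[242, 1216, 2522, 2908, 2463, 2410, 2901, 3112, 2423, 1138, 233]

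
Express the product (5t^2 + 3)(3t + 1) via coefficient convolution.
Ascending coefficients: a = [3, 0, 5], b = [1, 3]. c[0] = 3×1 = 3; c[1] = 3×3 + 0×1 = 9; c[2] = 0×3 + 5×1 = 5; c[3] = 5×3 = 15. Result coefficients: [3, 9, 5, 15] → 15t^3 + 5t^2 + 9t + 3

15t^3 + 5t^2 + 9t + 3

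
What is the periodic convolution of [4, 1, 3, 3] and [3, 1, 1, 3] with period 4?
Use y[k] = Σ_j s[j]·t[(k-j) mod 4]. y[0] = 4×3 + 1×3 + 3×1 + 3×1 = 21; y[1] = 4×1 + 1×3 + 3×3 + 3×1 = 19; y[2] = 4×1 + 1×1 + 3×3 + 3×3 = 23; y[3] = 4×3 + 1×1 + 3×1 + 3×3 = 25. Result: [21, 19, 23, 25]

[21, 19, 23, 25]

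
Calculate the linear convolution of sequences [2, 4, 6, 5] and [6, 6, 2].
y[0] = 2×6 = 12; y[1] = 2×6 + 4×6 = 36; y[2] = 2×2 + 4×6 + 6×6 = 64; y[3] = 4×2 + 6×6 + 5×6 = 74; y[4] = 6×2 + 5×6 = 42; y[5] = 5×2 = 10

[12, 36, 64, 74, 42, 10]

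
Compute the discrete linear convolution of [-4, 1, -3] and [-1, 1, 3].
y[0] = -4×-1 = 4; y[1] = -4×1 + 1×-1 = -5; y[2] = -4×3 + 1×1 + -3×-1 = -8; y[3] = 1×3 + -3×1 = 0; y[4] = -3×3 = -9

[4, -5, -8, 0, -9]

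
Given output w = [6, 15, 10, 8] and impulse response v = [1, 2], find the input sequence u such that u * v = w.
Deconvolve w=[6, 15, 10, 8] by v=[1, 2]. Since v[0]=1, solve forward: u[0] = w[0] / 1 = 6; u[1] = (w[1] - 6×2) / 1 = 3; u[2] = (w[2] - 3×2) / 1 = 4. So u = [6, 3, 4]. Check by forward convolution: w[0] = 6×1 = 6; w[1] = 6×2 + 3×1 = 15; w[2] = 3×2 + 4×1 = 10; w[3] = 4×2 = 8

[6, 3, 4]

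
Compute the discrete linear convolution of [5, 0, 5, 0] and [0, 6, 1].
y[0] = 5×0 = 0; y[1] = 5×6 + 0×0 = 30; y[2] = 5×1 + 0×6 + 5×0 = 5; y[3] = 0×1 + 5×6 + 0×0 = 30; y[4] = 5×1 + 0×6 = 5; y[5] = 0×1 = 0

[0, 30, 5, 30, 5, 0]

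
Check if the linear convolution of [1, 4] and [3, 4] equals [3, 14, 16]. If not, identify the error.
Recompute linear convolution of [1, 4] and [3, 4]: y[0] = 1×3 = 3; y[1] = 1×4 + 4×3 = 16; y[2] = 4×4 = 16 → [3, 16, 16]. Compare to given [3, 14, 16]: they differ at index 1: given 14, correct 16, so answer: No

No. Error at index 1: given 14, correct 16.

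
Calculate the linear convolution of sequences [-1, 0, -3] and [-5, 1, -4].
y[0] = -1×-5 = 5; y[1] = -1×1 + 0×-5 = -1; y[2] = -1×-4 + 0×1 + -3×-5 = 19; y[3] = 0×-4 + -3×1 = -3; y[4] = -3×-4 = 12

[5, -1, 19, -3, 12]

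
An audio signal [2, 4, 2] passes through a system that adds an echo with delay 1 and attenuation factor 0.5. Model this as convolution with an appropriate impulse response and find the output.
Direct-path + delayed-attenuated-path model → impulse response h = [1, 0.5] (1 at lag 0, 0.5 at lag 1). Output y[n] = x[n] + 0.5·x[n - 1] (with x[n] = 0 outside 0..2): y[0] = 2 + 0.5×0 = 2; y[1] = 4 + 0.5×2 = 5.0; y[2] = 2 + 0.5×4 = 4.0; y[3] = 0 + 0.5×2 = 1.0. So y = [2, 5.0, 4.0, 1.0]

[2, 5.0, 4.0, 1.0]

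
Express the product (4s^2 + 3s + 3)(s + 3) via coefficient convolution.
Ascending coefficients: a = [3, 3, 4], b = [3, 1]. c[0] = 3×3 = 9; c[1] = 3×1 + 3×3 = 12; c[2] = 3×1 + 4×3 = 15; c[3] = 4×1 = 4. Result coefficients: [9, 12, 15, 4] → 4s^3 + 15s^2 + 12s + 9

4s^3 + 15s^2 + 12s + 9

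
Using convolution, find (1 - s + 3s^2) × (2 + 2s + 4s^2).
Ascending coefficients: a = [1, -1, 3], b = [2, 2, 4]. c[0] = 1×2 = 2; c[1] = 1×2 + -1×2 = 0; c[2] = 1×4 + -1×2 + 3×2 = 8; c[3] = -1×4 + 3×2 = 2; c[4] = 3×4 = 12. Result coefficients: [2, 0, 8, 2, 12] → 2 + 8s^2 + 2s^3 + 12s^4

2 + 8s^2 + 2s^3 + 12s^4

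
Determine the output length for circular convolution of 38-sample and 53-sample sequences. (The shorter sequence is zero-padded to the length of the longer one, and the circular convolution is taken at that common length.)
Circular convolution (zero-padding the shorter input) has length max(m, n) = max(38, 53) = 53

53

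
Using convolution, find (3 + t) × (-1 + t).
Ascending coefficients: a = [3, 1], b = [-1, 1]. c[0] = 3×-1 = -3; c[1] = 3×1 + 1×-1 = 2; c[2] = 1×1 = 1. Result coefficients: [-3, 2, 1] → -3 + 2t + t^2

-3 + 2t + t^2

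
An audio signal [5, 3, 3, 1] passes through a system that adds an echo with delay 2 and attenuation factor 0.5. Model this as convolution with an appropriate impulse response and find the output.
Direct-path + delayed-attenuated-path model → impulse response h = [1, 0, 0.5] (1 at lag 0, 0.5 at lag 2). Output y[n] = x[n] + 0.5·x[n - 2] (with x[n] = 0 outside 0..3): y[0] = 5 + 0.5×0 = 5; y[1] = 3 + 0.5×0 = 3; y[2] = 3 + 0.5×5 = 5.5; y[3] = 1 + 0.5×3 = 2.5; y[4] = 0 + 0.5×3 = 1.5; y[5] = 0 + 0.5×1 = 0.5. So y = [5, 3, 5.5, 2.5, 1.5, 0.5]

[5, 3, 5.5, 2.5, 1.5, 0.5]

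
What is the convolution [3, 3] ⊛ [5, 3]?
y[0] = 3×5 = 15; y[1] = 3×3 + 3×5 = 24; y[2] = 3×3 = 9

[15, 24, 9]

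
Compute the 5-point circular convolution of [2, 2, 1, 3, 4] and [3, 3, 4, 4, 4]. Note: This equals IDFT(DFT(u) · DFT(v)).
Either evaluate y[k] = Σ_j u[j]·v[(k-j) mod 5] directly, or use IDFT(DFT(u) · DFT(v)). y[0] = 2×3 + 2×4 + 1×4 + 3×4 + 4×3 = 42; y[1] = 2×3 + 2×3 + 1×4 + 3×4 + 4×4 = 44; y[2] = 2×4 + 2×3 + 1×3 + 3×4 + 4×4 = 45; y[3] = 2×4 + 2×4 + 1×3 + 3×3 + 4×4 = 44; y[4] = 2×4 + 2×4 + 1×4 + 3×3 + 4×3 = 41. Result: [42, 44, 45, 44, 41]

[42, 44, 45, 44, 41]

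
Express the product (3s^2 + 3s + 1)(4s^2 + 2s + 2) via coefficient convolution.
Ascending coefficients: a = [1, 3, 3], b = [2, 2, 4]. c[0] = 1×2 = 2; c[1] = 1×2 + 3×2 = 8; c[2] = 1×4 + 3×2 + 3×2 = 16; c[3] = 3×4 + 3×2 = 18; c[4] = 3×4 = 12. Result coefficients: [2, 8, 16, 18, 12] → 12s^4 + 18s^3 + 16s^2 + 8s + 2

12s^4 + 18s^3 + 16s^2 + 8s + 2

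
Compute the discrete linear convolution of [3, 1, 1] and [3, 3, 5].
y[0] = 3×3 = 9; y[1] = 3×3 + 1×3 = 12; y[2] = 3×5 + 1×3 + 1×3 = 21; y[3] = 1×5 + 1×3 = 8; y[4] = 1×5 = 5

[9, 12, 21, 8, 5]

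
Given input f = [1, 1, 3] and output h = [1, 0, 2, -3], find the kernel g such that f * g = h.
Output length 4 = len(f) + len(g) - 1 ⇒ len(g) = 2. Solve g forward using g[k] = (h[k] - Σ_{i≥1} f[i]·g[k-i]) / f[0]: g[0] = h[0] / f[0] = 1 / 1 = 1; g[1] = (h[1] - 1×1) / f[0] = (0 - 1×1) / 1 = -1. So g = [1, -1]. Forward-check [1, 1, 3] * [1, -1]: h[0] = 1×1 = 1; h[1] = 1×-1 + 1×1 = 0; h[2] = 1×-1 + 3×1 = 2; h[3] = 3×-1 = -3 → [1, 0, 2, -3] ✓

[1, -1]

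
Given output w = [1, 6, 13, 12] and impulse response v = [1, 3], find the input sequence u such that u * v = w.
Deconvolve w=[1, 6, 13, 12] by v=[1, 3]. Since v[0]=1, solve forward: u[0] = w[0] / 1 = 1; u[1] = (w[1] - 1×3) / 1 = 3; u[2] = (w[2] - 3×3) / 1 = 4. So u = [1, 3, 4]. Check by forward convolution: w[0] = 1×1 = 1; w[1] = 1×3 + 3×1 = 6; w[2] = 3×3 + 4×1 = 13; w[3] = 4×3 = 12

[1, 3, 4]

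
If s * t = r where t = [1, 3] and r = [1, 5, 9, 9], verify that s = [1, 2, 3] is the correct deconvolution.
Forward-compute [1, 2, 3] * [1, 3]: r[0] = 1×1 = 1; r[1] = 1×3 + 2×1 = 5; r[2] = 2×3 + 3×1 = 9; r[3] = 3×3 = 9 → [1, 5, 9, 9]. Matches given r = [1, 5, 9, 9], so verified.

Verified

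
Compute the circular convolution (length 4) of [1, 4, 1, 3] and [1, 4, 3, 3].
Use y[k] = Σ_j x[j]·h[(k-j) mod 4]. y[0] = 1×1 + 4×3 + 1×3 + 3×4 = 28; y[1] = 1×4 + 4×1 + 1×3 + 3×3 = 20; y[2] = 1×3 + 4×4 + 1×1 + 3×3 = 29; y[3] = 1×3 + 4×3 + 1×4 + 3×1 = 22. Result: [28, 20, 29, 22]

[28, 20, 29, 22]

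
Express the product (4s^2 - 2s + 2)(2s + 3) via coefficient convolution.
Ascending coefficients: a = [2, -2, 4], b = [3, 2]. c[0] = 2×3 = 6; c[1] = 2×2 + -2×3 = -2; c[2] = -2×2 + 4×3 = 8; c[3] = 4×2 = 8. Result coefficients: [6, -2, 8, 8] → 8s^3 + 8s^2 - 2s + 6

8s^3 + 8s^2 - 2s + 6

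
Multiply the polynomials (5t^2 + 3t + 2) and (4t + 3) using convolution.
Ascending coefficients: a = [2, 3, 5], b = [3, 4]. c[0] = 2×3 = 6; c[1] = 2×4 + 3×3 = 17; c[2] = 3×4 + 5×3 = 27; c[3] = 5×4 = 20. Result coefficients: [6, 17, 27, 20] → 20t^3 + 27t^2 + 17t + 6

20t^3 + 27t^2 + 17t + 6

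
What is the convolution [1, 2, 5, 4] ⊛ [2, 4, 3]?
y[0] = 1×2 = 2; y[1] = 1×4 + 2×2 = 8; y[2] = 1×3 + 2×4 + 5×2 = 21; y[3] = 2×3 + 5×4 + 4×2 = 34; y[4] = 5×3 + 4×4 = 31; y[5] = 4×3 = 12

[2, 8, 21, 34, 31, 12]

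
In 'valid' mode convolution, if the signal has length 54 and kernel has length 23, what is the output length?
'Valid' mode counts only positions where the kernel fully overlaps the signal: m - n + 1 = 54 - 23 + 1 = 32

32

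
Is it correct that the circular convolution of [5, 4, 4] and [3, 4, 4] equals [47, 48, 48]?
Recompute circular convolution of [5, 4, 4] and [3, 4, 4]: y[0] = 5×3 + 4×4 + 4×4 = 47; y[1] = 5×4 + 4×3 + 4×4 = 48; y[2] = 5×4 + 4×4 + 4×3 = 48 → [47, 48, 48]. Given [47, 48, 48] matches, so answer: Yes

Yes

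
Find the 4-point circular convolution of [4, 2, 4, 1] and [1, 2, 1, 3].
Use y[k] = Σ_j s[j]·t[(k-j) mod 4]. y[0] = 4×1 + 2×3 + 4×1 + 1×2 = 16; y[1] = 4×2 + 2×1 + 4×3 + 1×1 = 23; y[2] = 4×1 + 2×2 + 4×1 + 1×3 = 15; y[3] = 4×3 + 2×1 + 4×2 + 1×1 = 23. Result: [16, 23, 15, 23]

[16, 23, 15, 23]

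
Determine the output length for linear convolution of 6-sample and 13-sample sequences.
Linear/full convolution length: m + n - 1 = 6 + 13 - 1 = 18

18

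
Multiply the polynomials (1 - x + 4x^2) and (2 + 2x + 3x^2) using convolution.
Ascending coefficients: a = [1, -1, 4], b = [2, 2, 3]. c[0] = 1×2 = 2; c[1] = 1×2 + -1×2 = 0; c[2] = 1×3 + -1×2 + 4×2 = 9; c[3] = -1×3 + 4×2 = 5; c[4] = 4×3 = 12. Result coefficients: [2, 0, 9, 5, 12] → 2 + 9x^2 + 5x^3 + 12x^4

2 + 9x^2 + 5x^3 + 12x^4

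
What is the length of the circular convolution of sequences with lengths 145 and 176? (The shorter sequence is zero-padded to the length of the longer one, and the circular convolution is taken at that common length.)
Circular convolution (zero-padding the shorter input) has length max(m, n) = max(145, 176) = 176

176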